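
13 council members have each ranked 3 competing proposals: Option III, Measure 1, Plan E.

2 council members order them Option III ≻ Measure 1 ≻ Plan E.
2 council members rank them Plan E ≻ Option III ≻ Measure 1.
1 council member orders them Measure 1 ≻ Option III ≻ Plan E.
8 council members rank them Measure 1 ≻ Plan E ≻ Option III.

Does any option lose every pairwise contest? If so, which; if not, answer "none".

Pairwise majorities:
Option III vs Measure 1: 2+2 = 4 for Option III, 9 for Measure 1 — Measure 1 by 9–4.
Option III vs Plan E: Plan E, 10–3.
Measure 1 vs Plan E: Measure 1, 11–2.
Option III is beaten in every head-to-head and is the Condorcet loser.

Option III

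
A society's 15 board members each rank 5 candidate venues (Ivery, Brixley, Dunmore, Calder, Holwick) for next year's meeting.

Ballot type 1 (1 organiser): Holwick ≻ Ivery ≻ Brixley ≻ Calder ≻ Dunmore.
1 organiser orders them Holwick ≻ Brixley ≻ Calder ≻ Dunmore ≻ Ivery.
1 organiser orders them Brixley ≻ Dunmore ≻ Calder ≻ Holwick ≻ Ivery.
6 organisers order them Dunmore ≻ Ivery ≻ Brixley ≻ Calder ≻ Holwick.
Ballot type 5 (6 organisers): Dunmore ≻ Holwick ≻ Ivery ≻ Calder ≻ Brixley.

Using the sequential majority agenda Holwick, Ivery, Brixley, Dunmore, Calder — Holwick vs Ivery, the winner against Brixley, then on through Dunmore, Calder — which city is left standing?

Dunmore

Round 1: Holwick vs Ivery — 9–6, Holwick advances.
Round 2: Holwick vs Brixley — 8–7, Holwick advances.
Round 3: Holwick vs Dunmore — 2–13, Dunmore advances.
Round 4: Dunmore vs Calder — 13–2, Dunmore advances.
Dunmore survives the agenda.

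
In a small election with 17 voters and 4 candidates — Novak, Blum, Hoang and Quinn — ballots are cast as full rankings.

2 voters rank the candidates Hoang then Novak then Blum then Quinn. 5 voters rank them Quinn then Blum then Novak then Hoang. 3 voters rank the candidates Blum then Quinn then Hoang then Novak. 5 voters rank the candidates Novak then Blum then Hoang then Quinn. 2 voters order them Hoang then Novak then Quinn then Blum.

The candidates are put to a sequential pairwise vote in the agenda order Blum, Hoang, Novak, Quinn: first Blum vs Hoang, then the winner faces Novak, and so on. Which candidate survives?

Round 1: Blum vs Hoang — 13–4, Blum advances.
Round 2: Blum vs Novak — 8–9, Novak advances.
Round 3: Novak vs Quinn — 9–8, Novak advances.
The agenda winner is Novak.

Novak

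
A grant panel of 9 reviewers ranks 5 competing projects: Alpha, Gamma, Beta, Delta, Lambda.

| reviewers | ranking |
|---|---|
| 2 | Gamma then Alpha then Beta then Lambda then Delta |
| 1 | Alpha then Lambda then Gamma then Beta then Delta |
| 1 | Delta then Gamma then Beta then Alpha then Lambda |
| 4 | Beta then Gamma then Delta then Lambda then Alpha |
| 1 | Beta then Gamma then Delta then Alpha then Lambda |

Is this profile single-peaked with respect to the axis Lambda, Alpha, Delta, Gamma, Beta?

no

Axis positions: Lambda=1, Alpha=2, Delta=3, Gamma=4, Beta=5.
Group 1: ranking walks positions 4-2-5-1-3; Alpha is ranked above Delta even though Delta lies between Alpha and the peak Gamma on the axis — preferences dip and rise again. Not single-peaked.
Group 2: ranking walks positions 2-1-4-5-3; Gamma is ranked above Delta even though Delta lies between Gamma and the peak Alpha on the axis — preferences dip and rise again. Not single-peaked.
Group 3 (peak Delta at position 3): ranking walks positions 3-4-5-2-1, expanding outward from the peak — single-peaked.
Group 4: ranking walks positions 5-4-3-1-2; Lambda is ranked above Alpha even though Alpha lies between Lambda and the peak Beta on the axis — preferences dip and rise again. Not single-peaked.
Group 5 (peak Beta at position 5): ranking walks positions 5-4-3-2-1, expanding outward from the peak — single-peaked.
Group 1 violates single-peakedness, so the profile is not single-peaked on this axis.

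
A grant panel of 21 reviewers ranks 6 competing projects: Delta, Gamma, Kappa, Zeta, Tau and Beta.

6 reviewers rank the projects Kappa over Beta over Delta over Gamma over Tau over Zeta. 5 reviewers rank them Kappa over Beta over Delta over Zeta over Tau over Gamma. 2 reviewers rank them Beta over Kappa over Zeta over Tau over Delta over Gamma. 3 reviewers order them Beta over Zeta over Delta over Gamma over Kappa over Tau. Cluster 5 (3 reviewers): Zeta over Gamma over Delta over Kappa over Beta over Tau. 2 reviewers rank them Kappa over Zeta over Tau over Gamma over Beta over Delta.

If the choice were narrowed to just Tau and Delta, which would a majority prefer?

Delta

Ballots ranking Tau above Delta: 2 + 2 = 4.
Ballots ranking Delta above Tau: 21 − 4 = 17.
Delta wins the head-to-head 17–4.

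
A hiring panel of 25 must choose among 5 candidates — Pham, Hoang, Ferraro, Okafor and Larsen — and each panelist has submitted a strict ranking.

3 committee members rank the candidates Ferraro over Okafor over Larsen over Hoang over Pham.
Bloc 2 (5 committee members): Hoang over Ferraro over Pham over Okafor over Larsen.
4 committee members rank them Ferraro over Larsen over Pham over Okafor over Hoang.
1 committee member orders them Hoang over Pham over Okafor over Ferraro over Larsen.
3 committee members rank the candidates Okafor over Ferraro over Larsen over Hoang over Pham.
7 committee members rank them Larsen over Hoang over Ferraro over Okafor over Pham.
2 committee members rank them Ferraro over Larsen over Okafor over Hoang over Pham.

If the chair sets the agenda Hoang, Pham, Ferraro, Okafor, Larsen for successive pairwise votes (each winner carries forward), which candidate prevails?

Round 1: Hoang vs Pham — 21–4, Hoang advances.
Round 2: Hoang vs Ferraro — 13–12, Hoang advances.
Round 3: Hoang vs Okafor — 13–12, Hoang advances.
Round 4: Hoang vs Larsen — 6–19, Larsen advances.
The agenda winner is Larsen.

Larsen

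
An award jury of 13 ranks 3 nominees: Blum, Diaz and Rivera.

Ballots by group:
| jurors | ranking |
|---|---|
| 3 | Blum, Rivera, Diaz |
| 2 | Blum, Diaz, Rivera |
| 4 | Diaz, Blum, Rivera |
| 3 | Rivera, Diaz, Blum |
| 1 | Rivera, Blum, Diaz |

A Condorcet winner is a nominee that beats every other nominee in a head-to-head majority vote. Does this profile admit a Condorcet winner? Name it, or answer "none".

Pairwise majorities:
Blum vs Diaz: Blum preferred on 3+2+1 = 6 ballots; Diaz wins 7–6.
Blum vs Rivera: 9 to 4, Blum.
Diaz vs Rivera: 2+4 = 6 for Diaz, 7 for Rivera — Rivera by 7–6.
No nominee is unbeaten: Blum loses to Diaz; Diaz loses to Rivera; Rivera loses to Blum. In particular Blum > Rivera > Diaz > Blum is a majority cycle — no Condorcet winner exists.

none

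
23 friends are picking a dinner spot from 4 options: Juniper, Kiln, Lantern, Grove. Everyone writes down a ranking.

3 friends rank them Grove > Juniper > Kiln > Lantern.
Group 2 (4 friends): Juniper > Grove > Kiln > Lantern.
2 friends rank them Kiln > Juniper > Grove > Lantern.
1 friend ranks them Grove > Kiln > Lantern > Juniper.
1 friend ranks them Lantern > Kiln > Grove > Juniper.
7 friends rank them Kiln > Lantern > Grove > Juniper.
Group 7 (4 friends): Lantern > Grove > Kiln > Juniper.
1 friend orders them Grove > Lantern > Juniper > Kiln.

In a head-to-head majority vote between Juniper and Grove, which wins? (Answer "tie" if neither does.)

Ballots ranking Juniper above Grove: 4 + 2 = 6.
Ballots ranking Grove above Juniper: 23 − 6 = 17.
Grove wins the head-to-head 17–6.

Grove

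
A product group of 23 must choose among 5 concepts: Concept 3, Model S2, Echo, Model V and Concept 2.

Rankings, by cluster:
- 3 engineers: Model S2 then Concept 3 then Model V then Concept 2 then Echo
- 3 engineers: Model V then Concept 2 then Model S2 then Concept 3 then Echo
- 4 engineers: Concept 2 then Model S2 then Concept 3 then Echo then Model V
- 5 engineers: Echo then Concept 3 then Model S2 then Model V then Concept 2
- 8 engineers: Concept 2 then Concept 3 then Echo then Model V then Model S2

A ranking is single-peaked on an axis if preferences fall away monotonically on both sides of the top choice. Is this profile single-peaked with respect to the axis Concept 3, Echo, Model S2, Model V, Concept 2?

no

Axis positions: Concept 3=1, Echo=2, Model S2=3, Model V=4, Concept 2=5.
Cluster 1: ranking walks positions 3-1-4-5-2; Concept 3 is ranked above Echo even though Echo lies between Concept 3 and the peak Model S2 on the axis — preferences dip and rise again. Not single-peaked.
Cluster 2: ranking walks positions 4-5-3-1-2; Concept 3 is ranked above Echo even though Echo lies between Concept 3 and the peak Model V on the axis — preferences dip and rise again. Not single-peaked.
Cluster 3: ranking walks positions 5-3-1-2-4; Model S2 is ranked above Model V even though Model V lies between Model S2 and the peak Concept 2 on the axis — preferences dip and rise again. Not single-peaked.
Cluster 4 (peak Echo at position 2): ranking walks positions 2-1-3-4-5, expanding outward from the peak — single-peaked.
Cluster 5: ranking walks positions 5-1-2-4-3; Concept 3 is ranked above Model V even though Model V lies between Concept 3 and the peak Concept 2 on the axis — preferences dip and rise again. Not single-peaked.
Cluster 1 violates single-peakedness, so the profile is not single-peaked on this axis.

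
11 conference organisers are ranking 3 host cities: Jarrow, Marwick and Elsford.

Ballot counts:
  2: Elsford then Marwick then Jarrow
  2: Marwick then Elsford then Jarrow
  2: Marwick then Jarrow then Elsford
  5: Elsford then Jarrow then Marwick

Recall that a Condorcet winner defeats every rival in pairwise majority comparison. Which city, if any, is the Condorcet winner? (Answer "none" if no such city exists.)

Check each pair by majority over 11 ballots:
Jarrow vs Marwick: Jarrow preferred on 5 ballots; Marwick wins 6–5.
Jarrow vs Elsford: 2 to 9, Elsford.
Marwick vs Elsford: 4 to 7, Elsford.
Elsford defeats every rival head-to-head and is the Condorcet winner.

Elsford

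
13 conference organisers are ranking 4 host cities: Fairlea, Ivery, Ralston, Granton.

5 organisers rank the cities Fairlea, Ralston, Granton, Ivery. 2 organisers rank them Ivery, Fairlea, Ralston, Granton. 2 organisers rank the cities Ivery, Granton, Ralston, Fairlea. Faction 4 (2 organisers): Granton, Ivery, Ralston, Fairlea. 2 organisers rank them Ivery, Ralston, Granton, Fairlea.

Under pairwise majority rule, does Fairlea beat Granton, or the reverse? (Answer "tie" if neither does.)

Fairlea

Ballots ranking Fairlea above Granton: 5 + 2 = 7.
Ballots ranking Granton above Fairlea: 13 − 7 = 6.
Fairlea wins the head-to-head 7–6.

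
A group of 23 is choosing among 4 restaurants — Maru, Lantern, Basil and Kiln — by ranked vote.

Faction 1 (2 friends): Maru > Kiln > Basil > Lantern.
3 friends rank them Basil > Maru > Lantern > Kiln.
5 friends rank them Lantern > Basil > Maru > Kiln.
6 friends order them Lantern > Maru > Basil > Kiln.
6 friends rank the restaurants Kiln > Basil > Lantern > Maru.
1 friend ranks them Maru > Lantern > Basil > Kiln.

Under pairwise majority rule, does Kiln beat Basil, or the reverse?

Ballots ranking Kiln above Basil: 2 + 6 = 8.
Ballots ranking Basil above Kiln: 23 − 8 = 15.
Basil wins the head-to-head 15–8.

Basil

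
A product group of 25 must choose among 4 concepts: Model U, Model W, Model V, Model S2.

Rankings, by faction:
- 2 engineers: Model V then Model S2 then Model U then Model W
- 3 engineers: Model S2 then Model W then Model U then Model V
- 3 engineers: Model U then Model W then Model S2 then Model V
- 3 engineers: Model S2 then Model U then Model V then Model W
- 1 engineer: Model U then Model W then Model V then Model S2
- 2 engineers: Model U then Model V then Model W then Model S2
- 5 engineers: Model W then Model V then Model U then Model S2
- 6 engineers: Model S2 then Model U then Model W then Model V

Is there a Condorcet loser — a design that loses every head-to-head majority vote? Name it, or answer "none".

Model V

Head-to-head results (25 engineers):
Model U vs Model W: 17 to 8, Model U.
Model U–Model V: Model U 18–7.
Model U vs Model S2: Model S2 wins 14–11.
Model W vs Model V: Model W wins 18–7.
Model W vs Model S2: Model W is ranked higher on 3+1+2+5 = 11 ballots, Model S2 on 14. Model S2 wins 14–11.
Model V vs Model S2: 10 to 15, Model S2.
Only Model V has no wins; Model V is the Condorcet loser.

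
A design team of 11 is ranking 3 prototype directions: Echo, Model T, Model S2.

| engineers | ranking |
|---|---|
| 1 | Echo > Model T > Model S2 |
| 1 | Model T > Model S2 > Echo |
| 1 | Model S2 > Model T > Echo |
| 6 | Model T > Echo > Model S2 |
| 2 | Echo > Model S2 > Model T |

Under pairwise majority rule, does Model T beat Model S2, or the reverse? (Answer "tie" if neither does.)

Model T

Ballots ranking Model T above Model S2: 1 + 1 + 6 = 8.
Ballots ranking Model S2 above Model T: 11 − 8 = 3.
Model T wins the head-to-head 8–3.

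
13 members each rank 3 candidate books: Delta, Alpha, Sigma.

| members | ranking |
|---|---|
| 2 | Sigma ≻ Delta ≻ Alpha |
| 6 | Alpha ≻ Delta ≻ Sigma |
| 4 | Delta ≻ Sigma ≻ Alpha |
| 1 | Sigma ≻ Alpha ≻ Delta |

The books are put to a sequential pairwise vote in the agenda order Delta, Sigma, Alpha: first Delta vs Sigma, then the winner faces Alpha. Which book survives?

Alpha

Round 1: Delta vs Sigma — 10–3, Delta advances.
Round 2: Delta vs Alpha — 6–7, Alpha advances.
Alpha survives the agenda.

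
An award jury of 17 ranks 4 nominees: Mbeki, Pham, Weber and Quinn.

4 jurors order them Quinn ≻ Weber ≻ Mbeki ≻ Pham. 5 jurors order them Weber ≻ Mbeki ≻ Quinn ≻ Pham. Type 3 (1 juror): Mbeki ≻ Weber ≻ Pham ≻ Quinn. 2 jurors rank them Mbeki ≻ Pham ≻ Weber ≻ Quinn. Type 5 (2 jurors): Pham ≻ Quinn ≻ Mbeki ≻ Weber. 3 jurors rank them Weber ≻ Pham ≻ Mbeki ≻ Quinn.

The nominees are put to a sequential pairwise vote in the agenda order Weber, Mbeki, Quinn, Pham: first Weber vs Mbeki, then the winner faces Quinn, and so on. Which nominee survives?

Round 1: Weber vs Mbeki — 12–5, Weber advances.
Round 2: Weber vs Quinn — 11–6, Weber advances.
Round 3: Weber vs Pham — 13–4, Weber advances.
Weber survives the agenda.

Weber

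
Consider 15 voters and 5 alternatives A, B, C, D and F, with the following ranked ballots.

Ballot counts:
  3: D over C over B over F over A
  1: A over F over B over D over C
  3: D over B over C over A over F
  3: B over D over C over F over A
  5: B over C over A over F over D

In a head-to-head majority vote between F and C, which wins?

Ballots ranking F above C: 1.
Ballots ranking C above F: 15 − 1 = 14.
C wins the head-to-head 14–1.

C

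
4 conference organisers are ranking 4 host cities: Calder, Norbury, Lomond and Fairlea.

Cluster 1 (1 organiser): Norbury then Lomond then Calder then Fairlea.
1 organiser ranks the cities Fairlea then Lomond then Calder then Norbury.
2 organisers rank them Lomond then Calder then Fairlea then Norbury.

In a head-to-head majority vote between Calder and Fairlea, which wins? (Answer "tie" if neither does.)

Calder

Ballots ranking Calder above Fairlea: 1 + 2 = 3.
Ballots ranking Fairlea above Calder: 4 − 3 = 1.
Calder wins the head-to-head 3–1.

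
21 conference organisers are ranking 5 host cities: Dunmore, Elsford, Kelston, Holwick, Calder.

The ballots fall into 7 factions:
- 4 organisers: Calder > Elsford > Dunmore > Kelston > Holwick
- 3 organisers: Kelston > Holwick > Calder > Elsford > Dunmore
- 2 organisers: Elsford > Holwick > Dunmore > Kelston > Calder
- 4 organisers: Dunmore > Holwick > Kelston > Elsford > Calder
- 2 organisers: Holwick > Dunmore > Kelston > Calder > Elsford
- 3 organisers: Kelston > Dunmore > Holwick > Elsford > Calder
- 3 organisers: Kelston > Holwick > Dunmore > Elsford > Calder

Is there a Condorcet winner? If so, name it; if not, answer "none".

Head-to-head results (21 organisers):
Dunmore vs Elsford: Dunmore is ranked higher on 4+2+3+3 = 12 ballots, Elsford on 9. Dunmore wins 12–9.
Dunmore vs Kelston: Dunmore preferred on 4+2+4+2 = 12 ballots; Dunmore wins 12–9.
Dunmore vs Holwick: Dunmore preferred on 4+4+3 = 11 ballots; Dunmore wins 11–10.
Dunmore vs Calder: 14 to 7, Dunmore.
Elsford vs Kelston: Elsford is ranked higher on 4+2 = 6 ballots, Kelston on 15. Kelston wins 15–6.
Elsford vs Holwick: 6 to 15, Holwick.
Elsford vs Calder: Elsford preferred on 2+4+3+3 = 12 ballots; Elsford wins 12–9.
Kelston vs Holwick: Kelston preferred on 4+3+3+3 = 13 ballots; Kelston wins 13–8.
Kelston vs Calder: 3+2+4+2+3+3 = 17 for Kelston, 4 for Calder — Kelston by 17–4.
Holwick vs Calder: 3+2+4+2+3+3 = 17 for Holwick, 4 for Calder — Holwick by 17–4.
Dunmore defeats every rival head-to-head and is the Condorcet winner.

Dunmore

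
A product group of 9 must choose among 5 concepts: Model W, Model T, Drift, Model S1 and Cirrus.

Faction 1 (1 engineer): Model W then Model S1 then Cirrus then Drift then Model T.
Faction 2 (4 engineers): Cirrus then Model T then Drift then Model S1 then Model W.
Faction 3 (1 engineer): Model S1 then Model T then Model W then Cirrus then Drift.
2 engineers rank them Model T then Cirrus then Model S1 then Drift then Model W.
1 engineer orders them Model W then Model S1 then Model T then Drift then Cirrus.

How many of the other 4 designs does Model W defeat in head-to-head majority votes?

0

Model W against each rival (9 engineers):
Model W vs Model T: 2 to 7, Model T.
Model W vs Drift: 1+1+1 = 3 for Model W, 6 for Drift — Drift by 6–3.
Model W vs Model S1: Model W preferred on 1+1 = 2 ballots; Model S1 wins 7–2.
Model W vs Cirrus: Cirrus wins 6–3.
Model W beats no one; loses to Model T, Drift, Model S1, Cirrus — 0 pairwise wins.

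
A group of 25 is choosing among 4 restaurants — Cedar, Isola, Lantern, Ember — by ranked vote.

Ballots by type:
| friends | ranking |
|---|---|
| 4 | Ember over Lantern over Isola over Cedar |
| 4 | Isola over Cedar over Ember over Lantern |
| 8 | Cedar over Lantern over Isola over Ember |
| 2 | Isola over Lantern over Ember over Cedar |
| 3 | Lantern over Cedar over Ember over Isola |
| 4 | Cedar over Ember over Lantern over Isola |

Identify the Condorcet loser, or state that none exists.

Ember

Pairwise majorities:
Cedar–Isola: Cedar 15–10.
Cedar vs Lantern: Cedar wins 16–9.
Cedar–Ember: Cedar 19–6.
Isola vs Lantern: 6 to 19, Lantern.
Isola vs Ember: 14 to 11, Isola.
Lantern vs Ember: 8+2+3 = 13 for Lantern, 12 for Ember — Lantern by 13–12.
Ember is beaten in every head-to-head and is the Condorcet loser.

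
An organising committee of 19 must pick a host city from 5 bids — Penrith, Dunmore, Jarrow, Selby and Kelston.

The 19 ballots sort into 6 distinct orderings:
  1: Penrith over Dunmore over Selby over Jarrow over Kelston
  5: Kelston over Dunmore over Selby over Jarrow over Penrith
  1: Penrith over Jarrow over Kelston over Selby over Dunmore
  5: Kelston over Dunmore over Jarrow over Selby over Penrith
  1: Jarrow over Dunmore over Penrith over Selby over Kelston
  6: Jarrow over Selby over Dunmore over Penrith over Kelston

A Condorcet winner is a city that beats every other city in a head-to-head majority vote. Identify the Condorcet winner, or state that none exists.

Kelston

Pairwise majorities:
Penrith vs Dunmore: Penrith is ranked higher on 1+1 = 2 ballots, Dunmore on 17. Dunmore wins 17–2.
Penrith vs Jarrow: Penrith is ranked higher on 1+1 = 2 ballots, Jarrow on 17. Jarrow wins 17–2.
Penrith vs Selby: 3 to 16, Selby.
Penrith vs Kelston: Penrith is ranked higher on 1+1+1+6 = 9 ballots, Kelston on 10. Kelston wins 10–9.
Dunmore vs Jarrow: 1+5+5 = 11 for Dunmore, 8 for Jarrow — Dunmore by 11–8.
Dunmore vs Selby: Dunmore preferred on 1+5+5+1 = 12 ballots; Dunmore wins 12–7.
Dunmore vs Kelston: 8 to 11, Kelston.
Jarrow vs Selby: 13 to 6, Jarrow.
Jarrow vs Kelston: Jarrow preferred on 1+1+1+6 = 9 ballots; Kelston wins 10–9.
Selby vs Kelston: Selby preferred on 1+1+6 = 8 ballots; Kelston wins 11–8.
Kelston defeats every rival head-to-head and is the Condorcet winner.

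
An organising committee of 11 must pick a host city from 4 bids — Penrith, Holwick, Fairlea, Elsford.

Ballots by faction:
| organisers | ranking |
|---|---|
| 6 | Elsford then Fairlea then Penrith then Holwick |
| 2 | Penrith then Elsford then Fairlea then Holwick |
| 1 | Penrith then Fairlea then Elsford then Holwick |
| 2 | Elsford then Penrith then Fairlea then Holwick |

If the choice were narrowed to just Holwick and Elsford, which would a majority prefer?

Elsford

No ballot ranks Holwick above Elsford: 0.
Ballots ranking Elsford above Holwick: 11 − 0 = 11.
Elsford wins the head-to-head 11–0.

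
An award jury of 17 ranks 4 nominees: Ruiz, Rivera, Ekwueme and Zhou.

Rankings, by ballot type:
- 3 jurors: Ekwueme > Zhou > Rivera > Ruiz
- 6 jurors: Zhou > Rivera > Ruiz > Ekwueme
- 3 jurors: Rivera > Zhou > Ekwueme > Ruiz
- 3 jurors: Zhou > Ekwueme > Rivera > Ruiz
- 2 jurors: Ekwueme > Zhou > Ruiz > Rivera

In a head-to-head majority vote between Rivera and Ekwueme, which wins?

Ballots ranking Rivera above Ekwueme: 6 + 3 = 9.
Ballots ranking Ekwueme above Rivera: 17 − 9 = 8.
Rivera wins the head-to-head 9–8.

Rivera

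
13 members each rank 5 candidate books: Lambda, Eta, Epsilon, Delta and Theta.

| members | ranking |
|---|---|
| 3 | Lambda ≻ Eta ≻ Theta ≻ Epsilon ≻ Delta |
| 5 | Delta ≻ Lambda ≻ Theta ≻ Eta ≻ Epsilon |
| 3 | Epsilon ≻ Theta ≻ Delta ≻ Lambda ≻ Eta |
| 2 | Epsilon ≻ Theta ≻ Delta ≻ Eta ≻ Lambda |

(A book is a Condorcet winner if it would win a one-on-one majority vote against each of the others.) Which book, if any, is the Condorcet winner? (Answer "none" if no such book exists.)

Pairwise majorities:
Lambda vs Eta: Lambda preferred on 3+5+3 = 11 ballots; Lambda wins 11–2.
Lambda vs Epsilon: 3+5 = 8 for Lambda, 5 for Epsilon — Lambda by 8–5.
Lambda vs Delta: 3 for Lambda, 10 for Delta — Delta by 10–3.
Lambda vs Theta: Lambda is ranked higher on 3+5 = 8 ballots, Theta on 5. Lambda wins 8–5.
Eta vs Epsilon: Eta preferred on 3+5 = 8 ballots; Eta wins 8–5.
Eta vs Delta: 3 to 10, Delta.
Eta vs Theta: 3 to 10, Theta.
Epsilon vs Delta: 3+3+2 = 8 for Epsilon, 5 for Delta — Epsilon by 8–5.
Epsilon vs Theta: Epsilon preferred on 3+2 = 5 ballots; Theta wins 8–5.
Delta vs Theta: Delta is ranked higher on 5 ballots, Theta on 8. Theta wins 8–5.
No book is unbeaten: Lambda loses to Delta; Eta loses to Lambda; Epsilon loses to Lambda; Delta loses to Epsilon; Theta loses to Lambda. In particular Lambda beats Epsilon beats Delta beats Lambda is a majority cycle — no Condorcet winner exists.

none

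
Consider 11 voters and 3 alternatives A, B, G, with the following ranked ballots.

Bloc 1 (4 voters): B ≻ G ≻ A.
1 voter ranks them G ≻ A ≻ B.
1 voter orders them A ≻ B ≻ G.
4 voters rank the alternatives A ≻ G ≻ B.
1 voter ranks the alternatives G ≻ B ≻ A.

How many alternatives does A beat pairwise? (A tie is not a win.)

A against each rival (11 voters):
A–B: A 6–5.
A vs G: A preferred on 1+4 = 5 ballots; G wins 6–5.
A beats B; loses to G — 1 pairwise win.

1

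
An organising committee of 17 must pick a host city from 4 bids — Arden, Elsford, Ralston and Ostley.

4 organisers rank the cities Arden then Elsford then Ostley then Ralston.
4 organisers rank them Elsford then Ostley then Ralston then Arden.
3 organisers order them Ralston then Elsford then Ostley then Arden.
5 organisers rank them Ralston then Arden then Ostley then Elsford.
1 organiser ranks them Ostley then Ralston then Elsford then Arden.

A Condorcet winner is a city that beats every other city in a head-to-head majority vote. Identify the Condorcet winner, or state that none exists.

Head-to-head results (17 organisers):
Arden vs Elsford: Arden is ranked higher on 4+5 = 9 ballots, Elsford on 8. Arden wins 9–8.
Arden–Ralston: Ralston 13–4.
Arden vs Ostley: 4+5 = 9 for Arden, 8 for Ostley — Arden by 9–8.
Elsford vs Ralston: Ralston, 9–8.
Elsford vs Ostley: 11 to 6, Elsford.
Ralston vs Ostley: Ostley wins 9–8.
No city is unbeaten: Arden loses to Ralston; Elsford loses to Arden; Ralston loses to Ostley; Ostley loses to Arden. In particular Arden beats Ostley beats Ralston beats Arden is a majority cycle — no Condorcet winner exists.

none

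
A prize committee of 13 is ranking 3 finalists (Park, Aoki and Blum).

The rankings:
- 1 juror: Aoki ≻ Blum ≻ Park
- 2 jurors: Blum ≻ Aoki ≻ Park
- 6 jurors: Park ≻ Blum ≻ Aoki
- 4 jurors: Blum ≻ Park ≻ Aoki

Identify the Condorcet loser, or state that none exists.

Pairwise majorities:
Park–Aoki: Park 10–3.
Park vs Blum: Park preferred on 6 ballots; Blum wins 7–6.
Aoki vs Blum: Blum, 12–1.
Aoki loses to every other nominee — it is the Condorcet loser.

Aoki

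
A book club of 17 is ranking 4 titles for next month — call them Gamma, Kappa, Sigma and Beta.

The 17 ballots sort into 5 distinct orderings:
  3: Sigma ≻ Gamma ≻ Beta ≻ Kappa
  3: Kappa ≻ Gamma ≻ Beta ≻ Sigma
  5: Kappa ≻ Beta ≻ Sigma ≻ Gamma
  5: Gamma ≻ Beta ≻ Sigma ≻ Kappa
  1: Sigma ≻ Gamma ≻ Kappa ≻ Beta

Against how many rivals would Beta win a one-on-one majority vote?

Beta against each rival (17 members):
Beta vs Gamma: Beta preferred on 5 ballots; Gamma wins 12–5.
Beta vs Kappa: Beta preferred on 3+5 = 8 ballots; Kappa wins 9–8.
Beta–Sigma: Beta 13–4.
Beta beats Sigma; loses to Gamma, Kappa — 1 pairwise win.

1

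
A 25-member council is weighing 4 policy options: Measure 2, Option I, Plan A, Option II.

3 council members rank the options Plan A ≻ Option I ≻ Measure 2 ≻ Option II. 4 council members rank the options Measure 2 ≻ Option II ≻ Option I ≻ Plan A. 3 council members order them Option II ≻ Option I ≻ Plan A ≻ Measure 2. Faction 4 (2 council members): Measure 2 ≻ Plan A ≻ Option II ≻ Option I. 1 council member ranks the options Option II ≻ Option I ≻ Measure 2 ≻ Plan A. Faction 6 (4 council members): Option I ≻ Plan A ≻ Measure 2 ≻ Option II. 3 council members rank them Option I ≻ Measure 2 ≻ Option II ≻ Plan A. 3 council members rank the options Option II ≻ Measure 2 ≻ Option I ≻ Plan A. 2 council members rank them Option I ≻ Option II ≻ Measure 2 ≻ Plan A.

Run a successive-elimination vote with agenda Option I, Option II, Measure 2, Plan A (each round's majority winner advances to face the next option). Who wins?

Round 1: Option I vs Option II — 12–13, Option II advances.
Round 2: Option II vs Measure 2 — 9–16, Measure 2 advances.
Round 3: Measure 2 vs Plan A — 15–10, Measure 2 advances.
Measure 2 survives the agenda.

Measure 2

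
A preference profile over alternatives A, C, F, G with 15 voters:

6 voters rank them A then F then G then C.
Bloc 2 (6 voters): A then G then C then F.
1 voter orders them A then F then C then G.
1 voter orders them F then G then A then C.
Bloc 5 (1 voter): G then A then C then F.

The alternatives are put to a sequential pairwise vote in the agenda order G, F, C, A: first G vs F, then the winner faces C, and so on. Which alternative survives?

A

Round 1: G vs F — 7–8, F advances.
Round 2: F vs C — 8–7, F advances.
Round 3: F vs A — 1–14, A advances.
The agenda winner is A.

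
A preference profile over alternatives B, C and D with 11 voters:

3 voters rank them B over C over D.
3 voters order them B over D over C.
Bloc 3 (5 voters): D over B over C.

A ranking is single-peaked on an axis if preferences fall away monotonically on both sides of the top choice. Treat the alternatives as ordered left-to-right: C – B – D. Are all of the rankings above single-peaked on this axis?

Axis positions: C=1, B=2, D=3.
Bloc 1 (peak B at position 2): ranking walks positions 2-1-3, expanding outward from the peak — single-peaked.
Bloc 2 (peak B at position 2): ranking walks positions 2-3-1, expanding outward from the peak — single-peaked.
Bloc 3 (peak D at position 3): ranking walks positions 3-2-1, expanding outward from the peak — single-peaked.
Every ranking is single-peaked on this axis.

yes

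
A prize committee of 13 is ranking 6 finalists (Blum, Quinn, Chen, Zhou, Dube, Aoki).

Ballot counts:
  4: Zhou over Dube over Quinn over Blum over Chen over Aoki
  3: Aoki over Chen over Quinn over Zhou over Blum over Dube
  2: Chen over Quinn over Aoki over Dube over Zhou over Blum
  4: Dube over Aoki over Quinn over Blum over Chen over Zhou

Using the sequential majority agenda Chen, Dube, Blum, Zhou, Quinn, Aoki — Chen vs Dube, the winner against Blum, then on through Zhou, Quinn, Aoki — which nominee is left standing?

Round 1: Chen vs Dube — 5–8, Dube advances.
Round 2: Dube vs Blum — 10–3, Dube advances.
Round 3: Dube vs Zhou — 6–7, Zhou advances.
Round 4: Zhou vs Quinn — 4–9, Quinn advances.
Round 5: Quinn vs Aoki — 6–7, Aoki advances.
The agenda winner is Aoki.

Aoki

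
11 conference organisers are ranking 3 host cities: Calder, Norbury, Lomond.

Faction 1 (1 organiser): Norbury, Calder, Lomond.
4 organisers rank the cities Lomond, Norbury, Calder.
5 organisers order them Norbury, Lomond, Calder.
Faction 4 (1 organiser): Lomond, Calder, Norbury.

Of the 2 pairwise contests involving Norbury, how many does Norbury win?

2

Norbury against each rival (11 organisers):
Norbury vs Calder: 10 to 1, Norbury.
Norbury–Lomond: Norbury 6–5.
Norbury beats Calder, Lomond — 2 pairwise wins.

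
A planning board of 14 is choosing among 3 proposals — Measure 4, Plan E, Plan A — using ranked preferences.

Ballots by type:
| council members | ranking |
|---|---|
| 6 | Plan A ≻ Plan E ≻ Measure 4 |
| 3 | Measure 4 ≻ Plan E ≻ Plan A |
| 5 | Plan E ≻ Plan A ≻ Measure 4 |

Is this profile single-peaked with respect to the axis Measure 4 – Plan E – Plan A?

Axis positions: Measure 4=1, Plan E=2, Plan A=3.
Type 1 (peak Plan A at position 3): ranking walks positions 3-2-1, expanding outward from the peak — single-peaked.
Type 2 (peak Measure 4 at position 1): ranking walks positions 1-2-3, expanding outward from the peak — single-peaked.
Type 3 (peak Plan E at position 2): ranking walks positions 2-3-1, expanding outward from the peak — single-peaked.
Every ranking is single-peaked on this axis.

yes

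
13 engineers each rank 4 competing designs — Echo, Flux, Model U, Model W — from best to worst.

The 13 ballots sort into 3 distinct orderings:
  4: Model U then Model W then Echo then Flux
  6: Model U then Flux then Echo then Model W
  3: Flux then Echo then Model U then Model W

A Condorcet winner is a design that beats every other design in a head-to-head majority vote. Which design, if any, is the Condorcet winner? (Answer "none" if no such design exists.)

Model U

Pairwise majorities:
Echo vs Flux: Flux wins 9–4.
Echo–Model U: Model U 10–3.
Echo vs Model W: Echo preferred on 6+3 = 9 ballots; Echo wins 9–4.
Flux vs Model U: 3 for Flux, 10 for Model U — Model U by 10–3.
Flux–Model W: Flux 9–4.
Model U vs Model W: 13 to 0, Model U.
Model U beats each of Echo, Flux, Model W — Model U is the Condorcet winner.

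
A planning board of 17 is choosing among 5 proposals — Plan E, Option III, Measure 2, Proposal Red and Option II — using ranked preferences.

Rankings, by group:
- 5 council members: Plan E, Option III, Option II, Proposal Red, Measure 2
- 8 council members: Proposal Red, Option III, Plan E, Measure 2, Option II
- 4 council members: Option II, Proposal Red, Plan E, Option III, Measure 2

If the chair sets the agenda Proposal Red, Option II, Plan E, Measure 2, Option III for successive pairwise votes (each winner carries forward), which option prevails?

Plan E

Round 1: Proposal Red vs Option II — 8–9, Option II advances.
Round 2: Option II vs Plan E — 4–13, Plan E advances.
Round 3: Plan E vs Measure 2 — 17–0, Plan E advances.
Round 4: Plan E vs Option III — 9–8, Plan E advances.
Plan E survives the agenda.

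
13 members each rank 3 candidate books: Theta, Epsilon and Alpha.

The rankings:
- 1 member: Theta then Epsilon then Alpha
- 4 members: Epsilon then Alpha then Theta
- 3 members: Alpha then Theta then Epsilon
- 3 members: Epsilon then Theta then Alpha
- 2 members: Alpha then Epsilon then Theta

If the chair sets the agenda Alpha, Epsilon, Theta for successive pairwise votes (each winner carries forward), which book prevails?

Epsilon

Round 1: Alpha vs Epsilon — 5–8, Epsilon advances.
Round 2: Epsilon vs Theta — 9–4, Epsilon advances.
Epsilon survives the agenda.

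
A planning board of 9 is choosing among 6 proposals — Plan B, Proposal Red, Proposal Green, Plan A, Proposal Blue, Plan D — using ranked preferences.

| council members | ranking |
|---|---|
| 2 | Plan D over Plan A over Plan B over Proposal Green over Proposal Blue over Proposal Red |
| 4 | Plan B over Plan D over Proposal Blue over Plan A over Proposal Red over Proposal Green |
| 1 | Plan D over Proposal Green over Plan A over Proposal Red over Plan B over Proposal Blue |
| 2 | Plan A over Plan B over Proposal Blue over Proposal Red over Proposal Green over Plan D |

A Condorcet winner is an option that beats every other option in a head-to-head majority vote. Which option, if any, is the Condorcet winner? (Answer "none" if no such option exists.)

Check each pair by majority over 9 ballots:
Plan B–Proposal Red: Plan B 8–1.
Plan B vs Proposal Green: Plan B preferred on 2+4+2 = 8 ballots; Plan B wins 8–1.
Plan B vs Plan A: 4 to 5, Plan A.
Plan B vs Proposal Blue: Plan B, 9–0.
Plan B vs Plan D: Plan B, 6–3.
Proposal Red vs Proposal Green: 4+2 = 6 for Proposal Red, 3 for Proposal Green — Proposal Red by 6–3.
Proposal Red vs Plan A: Plan A, 9–0.
Proposal Red vs Proposal Blue: Proposal Blue, 8–1.
Proposal Red–Plan D: Plan D 7–2.
Proposal Green vs Plan A: Plan A wins 8–1.
Proposal Green vs Proposal Blue: Proposal Green preferred on 2+1 = 3 ballots; Proposal Blue wins 6–3.
Proposal Green vs Plan D: 2 to 7, Plan D.
Plan A–Proposal Blue: Plan A 5–4.
Plan A vs Plan D: Plan A preferred on 2 ballots; Plan D wins 7–2.
Proposal Blue vs Plan D: Proposal Blue is ranked higher on 2 ballots, Plan D on 7. Plan D wins 7–2.
No option is unbeaten: Plan B loses to Plan A; Proposal Red loses to Plan B; Proposal Green loses to Plan B; Plan A loses to Plan D; Proposal Blue loses to Plan B; Plan D loses to Plan B. In particular Plan B → Plan D → Plan A → Plan B is a majority cycle — no Condorcet winner exists.

none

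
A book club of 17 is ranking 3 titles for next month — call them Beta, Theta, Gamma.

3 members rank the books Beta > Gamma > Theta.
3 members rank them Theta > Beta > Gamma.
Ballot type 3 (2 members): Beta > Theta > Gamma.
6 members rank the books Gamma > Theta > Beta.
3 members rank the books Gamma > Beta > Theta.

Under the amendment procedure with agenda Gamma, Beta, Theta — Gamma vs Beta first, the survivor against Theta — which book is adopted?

Round 1: Gamma vs Beta — 9–8, Gamma advances.
Round 2: Gamma vs Theta — 12–5, Gamma advances.
Gamma survives the agenda.

Gamma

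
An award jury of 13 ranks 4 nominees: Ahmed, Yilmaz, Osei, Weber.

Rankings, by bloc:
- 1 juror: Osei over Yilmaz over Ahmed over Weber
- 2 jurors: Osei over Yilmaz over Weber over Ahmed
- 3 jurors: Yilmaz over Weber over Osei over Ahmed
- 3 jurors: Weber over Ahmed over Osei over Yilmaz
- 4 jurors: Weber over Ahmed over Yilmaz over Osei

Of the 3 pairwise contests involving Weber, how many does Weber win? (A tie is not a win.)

3

Weber against each rival (13 jurors):
Weber vs Ahmed: 2+3+3+4 = 12 for Weber, 1 for Ahmed — Weber by 12–1.
Weber–Yilmaz: Weber 7–6.
Weber vs Osei: Weber is ranked higher on 3+3+4 = 10 ballots, Osei on 3. Weber wins 10–3.
Weber beats Ahmed, Yilmaz, Osei — 3 pairwise wins.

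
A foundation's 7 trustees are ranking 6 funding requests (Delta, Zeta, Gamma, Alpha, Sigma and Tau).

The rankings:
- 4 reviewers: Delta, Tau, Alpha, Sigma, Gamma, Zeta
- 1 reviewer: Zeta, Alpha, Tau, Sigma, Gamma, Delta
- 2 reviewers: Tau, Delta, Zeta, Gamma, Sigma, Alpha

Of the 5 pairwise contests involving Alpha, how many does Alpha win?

Alpha against each rival (7 reviewers):
Alpha vs Delta: Delta, 6–1.
Alpha vs Zeta: Alpha wins 4–3.
Alpha vs Gamma: 5 to 2, Alpha.
Alpha vs Sigma: Alpha preferred on 4+1 = 5 ballots; Alpha wins 5–2.
Alpha vs Tau: Alpha is ranked higher on 1 ballot, Tau on 6. Tau wins 6–1.
Alpha beats Zeta, Gamma, Sigma; loses to Delta, Tau — 3 pairwise wins.

3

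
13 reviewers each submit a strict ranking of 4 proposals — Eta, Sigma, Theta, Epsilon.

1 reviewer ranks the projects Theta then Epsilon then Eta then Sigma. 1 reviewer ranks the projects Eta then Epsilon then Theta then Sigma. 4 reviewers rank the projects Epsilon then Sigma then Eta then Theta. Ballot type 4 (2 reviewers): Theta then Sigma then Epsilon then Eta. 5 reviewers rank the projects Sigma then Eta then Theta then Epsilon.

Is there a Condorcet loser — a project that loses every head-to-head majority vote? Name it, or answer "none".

Head-to-head results (13 reviewers):
Eta–Sigma: Sigma 11–2.
Eta vs Theta: 1+4+5 = 10 for Eta, 3 for Theta — Eta by 10–3.
Eta–Epsilon: Epsilon 7–6.
Sigma vs Theta: Sigma, 9–4.
Sigma vs Epsilon: Sigma, 7–6.
Theta vs Epsilon: Theta, 8–5.
Each project has at least one pairwise win (Eta beats Theta; Sigma beats Eta; Theta beats Epsilon; Epsilon beats Eta) — no Condorcet loser.

none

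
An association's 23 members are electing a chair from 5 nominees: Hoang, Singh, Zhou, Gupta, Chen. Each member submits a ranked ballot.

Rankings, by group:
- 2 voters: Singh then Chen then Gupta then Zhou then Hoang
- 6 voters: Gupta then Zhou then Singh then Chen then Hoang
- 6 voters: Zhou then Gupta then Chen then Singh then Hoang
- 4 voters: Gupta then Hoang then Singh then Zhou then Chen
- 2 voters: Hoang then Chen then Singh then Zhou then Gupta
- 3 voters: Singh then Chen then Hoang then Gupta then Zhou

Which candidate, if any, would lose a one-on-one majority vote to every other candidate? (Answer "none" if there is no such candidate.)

Pairwise majorities:
Hoang vs Singh: Singh, 17–6.
Hoang vs Zhou: Hoang preferred on 4+2+3 = 9 ballots; Zhou wins 14–9.
Hoang–Gupta: Gupta 18–5.
Hoang vs Chen: Chen wins 17–6.
Singh vs Zhou: Zhou wins 12–11.
Singh vs Gupta: Singh is ranked higher on 2+2+3 = 7 ballots, Gupta on 16. Gupta wins 16–7.
Singh–Chen: Singh 15–8.
Zhou vs Gupta: Zhou preferred on 6+2 = 8 ballots; Gupta wins 15–8.
Zhou vs Chen: Zhou, 16–7.
Gupta vs Chen: 6+6+4 = 16 for Gupta, 7 for Chen — Gupta by 16–7.
Hoang loses to every other candidate — it is the Condorcet loser.

Hoang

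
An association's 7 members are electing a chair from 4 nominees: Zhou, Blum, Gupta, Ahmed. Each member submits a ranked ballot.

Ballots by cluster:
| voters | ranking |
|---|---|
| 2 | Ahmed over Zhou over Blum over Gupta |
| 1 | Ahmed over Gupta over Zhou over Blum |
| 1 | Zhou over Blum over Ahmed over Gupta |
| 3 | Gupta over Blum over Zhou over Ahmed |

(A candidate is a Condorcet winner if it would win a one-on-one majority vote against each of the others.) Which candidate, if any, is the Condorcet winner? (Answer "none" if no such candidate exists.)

none

Pairwise majorities:
Zhou vs Blum: 2+1+1 = 4 for Zhou, 3 for Blum — Zhou by 4–3.
Zhou vs Gupta: Zhou is ranked higher on 2+1 = 3 ballots, Gupta on 4. Gupta wins 4–3.
Zhou vs Ahmed: 1+3 = 4 for Zhou, 3 for Ahmed — Zhou by 4–3.
Blum vs Gupta: Blum preferred on 2+1 = 3 ballots; Gupta wins 4–3.
Blum vs Ahmed: Blum is ranked higher on 1+3 = 4 ballots, Ahmed on 3. Blum wins 4–3.
Gupta vs Ahmed: Gupta is ranked higher on 3 ballots, Ahmed on 4. Ahmed wins 4–3.
No candidate is unbeaten: Zhou loses to Gupta; Blum loses to Zhou; Gupta loses to Ahmed; Ahmed loses to Zhou. In particular Zhou beats Ahmed beats Gupta beats Zhou is a majority cycle — no Condorcet winner exists.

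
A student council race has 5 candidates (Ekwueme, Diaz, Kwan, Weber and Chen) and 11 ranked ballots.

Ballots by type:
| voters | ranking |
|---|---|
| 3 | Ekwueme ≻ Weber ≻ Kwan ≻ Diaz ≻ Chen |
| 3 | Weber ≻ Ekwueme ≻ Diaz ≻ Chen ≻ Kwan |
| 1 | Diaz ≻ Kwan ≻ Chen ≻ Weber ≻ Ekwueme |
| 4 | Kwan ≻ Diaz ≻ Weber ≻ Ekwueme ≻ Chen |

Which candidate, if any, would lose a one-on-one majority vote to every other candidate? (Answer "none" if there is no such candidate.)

Pairwise majorities:
Ekwueme vs Diaz: Ekwueme is ranked higher on 3+3 = 6 ballots, Diaz on 5. Ekwueme wins 6–5.
Ekwueme–Kwan: Ekwueme 6–5.
Ekwueme vs Weber: 3 to 8, Weber.
Ekwueme vs Chen: Ekwueme wins 10–1.
Diaz–Kwan: Kwan 7–4.
Diaz vs Weber: Diaz is ranked higher on 1+4 = 5 ballots, Weber on 6. Weber wins 6–5.
Diaz–Chen: Diaz 11–0.
Kwan vs Weber: 5 to 6, Weber.
Kwan vs Chen: Kwan preferred on 3+1+4 = 8 ballots; Kwan wins 8–3.
Weber vs Chen: 3+3+4 = 10 for Weber, 1 for Chen — Weber by 10–1.
Chen is beaten in every head-to-head and is the Condorcet loser.

Chen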